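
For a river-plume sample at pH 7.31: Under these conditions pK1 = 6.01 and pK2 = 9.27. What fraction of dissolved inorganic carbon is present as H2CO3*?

α₀ = 0.0472

α₀ = 1 / (1 + K1/[H⁺] + K1K2/[H⁺]²) = 1 / (1 + 10^+1.30 + 10^-0.66)
   = 1 / (1 + 19.953 + 0.21878) = 1/21.171 = 0.04723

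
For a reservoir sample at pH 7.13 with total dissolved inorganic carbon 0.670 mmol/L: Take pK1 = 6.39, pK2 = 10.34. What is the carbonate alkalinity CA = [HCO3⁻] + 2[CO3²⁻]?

CA = 0.567 mmol/L

CA = [HCO3⁻] + 2[CO3²⁻] = (α₁ + 2α₂)·DIC
At pH 7.13: [H⁺]/K1 = 10^-0.74 = 0.18197, K2/[H⁺] = 10^-3.21 = 0.00061660
α₁ = 1/(1 + 0.18197 + 0.00061660) = 1/1.1826 = 0.8456; α₂ = α₁·K2/[H⁺] = 0.0005214
α₁ + 2α₂ = 0.8466
CA = 0.8466 × 0.670 = 0.567 mmol/L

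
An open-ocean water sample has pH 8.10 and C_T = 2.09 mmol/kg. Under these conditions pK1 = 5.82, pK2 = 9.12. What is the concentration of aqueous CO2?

α₀ = 1 / (1 + K1/[H⁺] + K1K2/[H⁺]²) = 1 / (1 + 10^+2.28 + 10^+1.26)
   = 1 / (1 + 190.55 + 18.197) = 1/209.74 = 0.004768
[CO2*] = α₀ × DIC = 0.004768 × 2.09 = 0.00996 mmol/kg = 9.96 μmol/kg

[CO2*] = 9.96 μmol/kg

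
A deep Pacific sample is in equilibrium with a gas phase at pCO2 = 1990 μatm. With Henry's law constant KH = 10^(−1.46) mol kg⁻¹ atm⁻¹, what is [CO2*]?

KH = 10^(−1.46) = 3.467×10^-2 mol kg⁻¹ atm⁻¹
[CO2*] = KH · pCO2 = 3.467×10^-2 × 1990×10^-6 atm = 6.90×10^-5 mol/kg

[CO2*] = 69.0 μmol/kg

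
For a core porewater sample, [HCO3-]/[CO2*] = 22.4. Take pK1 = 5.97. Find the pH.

pH = 7.32

From K1 = [H⁺][HCO3-]/[CO2*]:  pH = pK1 + log₁₀([HCO3-]/[CO2*])
log₁₀(22.4) = +1.350
pH = 5.97 + (+1.350) = 7.32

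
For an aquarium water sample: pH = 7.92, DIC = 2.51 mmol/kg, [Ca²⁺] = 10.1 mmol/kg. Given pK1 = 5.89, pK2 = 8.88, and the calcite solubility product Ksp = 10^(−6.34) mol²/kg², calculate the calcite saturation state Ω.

α₂ = 1 / (1 + [H⁺]/K2 + [H⁺]²/(K1K2)) = 1 / (1 + 10^+0.96 + 10^-1.07)
   = 1 / (1 + 9.1201 + 0.085114) = 1/10.205 = 0.09799
[CO3²⁻] = α₂ × DIC = 0.09799 × 2.51 = 0.2460 mmol/kg
Ksp = 10^(−6.34) = 4.571×10^-7
Ω = [Ca²⁺][CO3²⁻]/Ksp = (10.1×10^-3)(2.460×10^-4) / 4.571×10^-7 = 5.43

Ω = 5.43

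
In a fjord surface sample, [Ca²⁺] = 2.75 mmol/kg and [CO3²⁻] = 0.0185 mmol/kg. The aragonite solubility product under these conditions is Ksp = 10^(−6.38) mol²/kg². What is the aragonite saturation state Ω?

Ω = 0.122

Ksp = 10^(−6.38) = 4.169×10^-7
Ω = [Ca²⁺][CO3²⁻]/Ksp = (2.75×10^-3)(0.0185×10^-3) / 4.169×10^-7 = 0.122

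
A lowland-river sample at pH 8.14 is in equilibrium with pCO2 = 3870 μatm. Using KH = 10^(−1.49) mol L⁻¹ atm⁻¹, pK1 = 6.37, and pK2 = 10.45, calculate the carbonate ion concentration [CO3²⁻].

[CO2*] = KH · pCO2 = 10^(−1.49) × 3870×10^-6 = 1.252×10^-4 mol/L
α₀ = 1/(1 + K1/[H⁺] + K1K2/[H⁺]²) = 1/(1 + 10^+1.77 + 10^-0.54) = 0.01662
DIC = [CO2*]/α₀ = 1.252×10^-4 / 0.01662 = 7.535 mmol/L
[CO3²⁻] = α₂·DIC; α₂ = 0.004793, so [CO3²⁻] = 0.004793 × 7.535 = 0.0361 mmol/L

[CO3²⁻] = 0.0361 mmol/L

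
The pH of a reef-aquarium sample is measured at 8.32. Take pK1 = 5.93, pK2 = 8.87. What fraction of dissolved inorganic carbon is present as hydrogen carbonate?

α₁ = 0.778

α₁ = 1 / (1 + [H⁺]/K1 + K2/[H⁺]) = 1 / (1 + 10^-2.39 + 10^-0.55)
   = 1 / (1 + 0.0040738 + 0.28184) = 1/1.2859 = 0.7777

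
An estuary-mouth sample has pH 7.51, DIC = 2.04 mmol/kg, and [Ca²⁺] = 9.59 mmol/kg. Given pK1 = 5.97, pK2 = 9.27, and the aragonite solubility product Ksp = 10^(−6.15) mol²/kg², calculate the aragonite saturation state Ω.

Ω = 0.459

α₂ = 1 / (1 + [H⁺]/K2 + [H⁺]²/(K1K2)) = 1 / (1 + 10^+1.76 + 10^+0.22)
   = 1 / (1 + 57.544 + 1.6596) = 1/60.204 = 0.01661
[CO3²⁻] = α₂ × DIC = 0.01661 × 2.04 = 0.03389 mmol/kg
Ksp = 10^(−6.15) = 7.079×10^-7
Ω = [Ca²⁺][CO3²⁻]/Ksp = (9.59×10^-3)(3.389×10^-5) / 7.079×10^-7 = 0.459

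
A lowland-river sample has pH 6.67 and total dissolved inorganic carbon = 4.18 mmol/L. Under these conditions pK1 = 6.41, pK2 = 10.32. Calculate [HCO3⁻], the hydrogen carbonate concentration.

α₁ = 1 / (1 + [H⁺]/K1 + K2/[H⁺]) = 1 / (1 + 10^-0.26 + 10^-3.65)
   = 1 / (1 + 0.54954 + 0.00022387) = 1/1.5498 = 0.6453
[HCO3⁻] = α₁ × DIC = 0.6453 × 4.18 = 2.70 mmol/L

[HCO3⁻] = 2.70 mmol/L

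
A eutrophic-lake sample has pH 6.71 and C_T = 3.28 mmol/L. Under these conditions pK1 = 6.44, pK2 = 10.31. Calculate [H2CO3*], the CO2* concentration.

α₀ = 1 / (1 + K1/[H⁺] + K1K2/[H⁺]²) = 1 / (1 + 10^+0.27 + 10^-3.33)
   = 1 / (1 + 1.8621 + 0.00046774) = 1/2.8626 = 0.3493
[CO2*] = α₀ × DIC = 0.3493 × 3.28 = 1.15 mmol/L

[CO2*] = 1.15 mmol/L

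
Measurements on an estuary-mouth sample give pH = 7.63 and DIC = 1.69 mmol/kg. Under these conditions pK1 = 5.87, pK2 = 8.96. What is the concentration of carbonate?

[CO3²⁻] = 0.0743 mmol/kg

α₂ = 1 / (1 + [H⁺]/K2 + [H⁺]²/(K1K2)) = 1 / (1 + 10^+1.33 + 10^-0.43)
   = 1 / (1 + 21.380 + 0.37154) = 1/22.751 = 0.04395
[CO3²⁻] = α₂ × DIC = 0.04395 × 1.69 = 0.0743 mmol/kg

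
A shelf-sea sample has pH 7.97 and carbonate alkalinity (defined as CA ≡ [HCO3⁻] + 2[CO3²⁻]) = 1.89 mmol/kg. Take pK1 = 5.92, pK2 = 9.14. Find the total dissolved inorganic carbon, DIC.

DIC = 1.79 mmol/kg

CA = [HCO3⁻] + 2[CO3²⁻] = (α₁ + 2α₂)·DIC
At pH 7.97: [H⁺]/K1 = 10^-2.05 = 0.0089125, K2/[H⁺] = 10^-1.17 = 0.067608
α₁ = 1/(1 + 0.0089125 + 0.067608) = 1/1.0765 = 0.9289; α₂ = α₁·K2/[H⁺] = 0.06280
α₁ + 2α₂ = 1.0545
DIC = CA / (α₁ + 2α₂) = 1.89 / 1.0545 = 1.79 mmol/kg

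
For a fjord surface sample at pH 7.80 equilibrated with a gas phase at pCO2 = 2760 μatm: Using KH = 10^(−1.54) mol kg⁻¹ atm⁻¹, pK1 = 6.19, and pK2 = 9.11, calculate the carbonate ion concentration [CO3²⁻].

[CO3²⁻] = 0.159 mmol/kg

[CO2*] = KH · pCO2 = 10^(−1.54) × 2760×10^-6 = 7.960×10^-5 mol/kg
α₀ = 1/(1 + K1/[H⁺] + K1K2/[H⁺]²) = 1/(1 + 10^+1.61 + 10^+0.30) = 0.02287
DIC = [CO2*]/α₀ = 7.960×10^-5 / 0.02287 = 3.481 mmol/kg
[CO3²⁻] = α₂·DIC; α₂ = 0.04562, so [CO3²⁻] = 0.04562 × 3.481 = 0.159 mmol/kg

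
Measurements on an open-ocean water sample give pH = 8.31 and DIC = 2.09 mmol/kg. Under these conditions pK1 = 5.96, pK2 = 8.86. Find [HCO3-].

α₁ = 1 / (1 + [H⁺]/K1 + K2/[H⁺]) = 1 / (1 + 10^-2.35 + 10^-0.55)
   = 1 / (1 + 0.0044668 + 0.28184) = 1/1.2863 = 0.7774
[HCO3⁻] = α₁ × DIC = 0.7774 × 2.09 = 1.62 mmol/kg

[HCO3⁻] = 1.62 mmol/kg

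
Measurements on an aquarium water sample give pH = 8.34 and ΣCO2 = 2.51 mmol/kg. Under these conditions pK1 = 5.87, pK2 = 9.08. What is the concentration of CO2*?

[CO2*] = 7.18 μmol/kg

α₀ = 1 / (1 + K1/[H⁺] + K1K2/[H⁺]²) = 1 / (1 + 10^+2.47 + 10^+1.73)
   = 1 / (1 + 295.12 + 53.703) = 1/349.82 = 0.002859
[CO2*] = α₀ × DIC = 0.002859 × 2.51 = 0.00718 mmol/kg = 7.18 μmol/kg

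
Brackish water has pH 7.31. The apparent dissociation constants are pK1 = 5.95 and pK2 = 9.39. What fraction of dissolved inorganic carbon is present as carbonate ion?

α₂ = 0.00791

α₂ = 1 / (1 + [H⁺]/K2 + [H⁺]²/(K1K2)) = 1 / (1 + 10^+2.08 + 10^+0.72)
   = 1 / (1 + 120.23 + 5.2481) = 1/126.47 = 0.007907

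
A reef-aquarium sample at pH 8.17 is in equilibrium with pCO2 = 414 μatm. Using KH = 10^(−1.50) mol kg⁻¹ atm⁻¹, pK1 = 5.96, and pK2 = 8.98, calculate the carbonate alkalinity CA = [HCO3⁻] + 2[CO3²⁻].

CA = 2.78 mmol/kg

[CO2*] = KH · pCO2 = 10^(−1.50) × 414×10^-6 = 1.309×10^-5 mol/kg
α₀ = 1/(1 + K1/[H⁺] + K1K2/[H⁺]²) = 1/(1 + 10^+2.21 + 10^+1.40) = 0.005311
DIC = [CO2*]/α₀ = 1.309×10^-5 / 0.005311 = 2.465 mmol/kg
CA = (α₁ + 2α₂)·DIC = (0.8613 + 2×0.1334) × 2.465 = 2.78 mmol/kg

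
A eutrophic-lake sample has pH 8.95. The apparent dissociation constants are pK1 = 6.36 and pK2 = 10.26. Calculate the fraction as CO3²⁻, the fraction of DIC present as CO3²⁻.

α₂ = 1 / (1 + [H⁺]/K2 + [H⁺]²/(K1K2)) = 1 / (1 + 10^+1.31 + 10^-1.28)
   = 1 / (1 + 20.417 + 0.052481) = 1/21.470 = 0.04658

α₂ = 0.0466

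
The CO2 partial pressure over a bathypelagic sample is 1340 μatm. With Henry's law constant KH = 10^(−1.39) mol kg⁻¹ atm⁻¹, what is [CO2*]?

[CO2*] = 54.6 μmol/kg

KH = 10^(−1.39) = 4.074×10^-2 mol kg⁻¹ atm⁻¹
[CO2*] = KH · pCO2 = 4.074×10^-2 × 1340×10^-6 atm = 5.46×10^-5 mol/kg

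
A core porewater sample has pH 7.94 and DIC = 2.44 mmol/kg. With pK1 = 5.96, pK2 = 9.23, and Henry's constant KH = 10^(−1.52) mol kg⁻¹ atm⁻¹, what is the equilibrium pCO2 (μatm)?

α₀ = 1 / (1 + K1/[H⁺] + K1K2/[H⁺]²) = 1 / (1 + 10^+1.98 + 10^+0.69)
   = 1 / (1 + 95.499 + 4.8978) = 1/101.40 = 0.009862
[CO2*] = α₀ × DIC = 0.009862 × 2.44 = 0.02406 mmol/kg
pCO2 = [CO2*]/KH = 2.406×10^-5 / 3.020×10^-2 = 797 μatm

pCO2 = 797 μatm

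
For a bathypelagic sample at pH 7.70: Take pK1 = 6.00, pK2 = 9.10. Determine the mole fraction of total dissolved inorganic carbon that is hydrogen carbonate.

α₁ = 0.944

α₁ = 1 / (1 + [H⁺]/K1 + K2/[H⁺]) = 1 / (1 + 10^-1.70 + 10^-1.40)
   = 1 / (1 + 0.019953 + 0.039811) = 1/1.0598 = 0.9436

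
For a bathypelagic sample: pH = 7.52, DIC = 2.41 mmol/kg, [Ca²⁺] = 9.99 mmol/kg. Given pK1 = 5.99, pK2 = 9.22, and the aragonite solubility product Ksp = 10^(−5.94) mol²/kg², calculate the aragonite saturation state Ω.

Ω = 0.399

α₂ = 1 / (1 + [H⁺]/K2 + [H⁺]²/(K1K2)) = 1 / (1 + 10^+1.70 + 10^+0.17)
   = 1 / (1 + 50.119 + 1.4791) = 1/52.598 = 0.01901
[CO3²⁻] = α₂ × DIC = 0.01901 × 2.41 = 0.04582 mmol/kg
Ksp = 10^(−5.94) = 1.148×10^-6
Ω = [Ca²⁺][CO3²⁻]/Ksp = (9.99×10^-3)(4.582×10^-5) / 1.148×10^-6 = 0.399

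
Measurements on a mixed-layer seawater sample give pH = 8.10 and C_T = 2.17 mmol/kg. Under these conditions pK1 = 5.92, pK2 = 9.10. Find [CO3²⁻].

[CO3²⁻] = 0.196 mmol/kg

α₂ = 1 / (1 + [H⁺]/K2 + [H⁺]²/(K1K2)) = 1 / (1 + 10^+1.00 + 10^-1.18)
   = 1 / (1 + 10.000 + 0.066069) = 1/11.066 = 0.09037
[CO3²⁻] = α₂ × DIC = 0.09037 × 2.17 = 0.196 mmol/kg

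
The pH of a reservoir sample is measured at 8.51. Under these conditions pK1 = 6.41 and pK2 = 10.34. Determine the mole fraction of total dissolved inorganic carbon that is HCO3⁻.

α₁ = 1 / (1 + [H⁺]/K1 + K2/[H⁺]) = 1 / (1 + 10^-2.10 + 10^-1.83)
   = 1 / (1 + 0.0079433 + 0.014791) = 1/1.0227 = 0.9778

α₁ = 0.978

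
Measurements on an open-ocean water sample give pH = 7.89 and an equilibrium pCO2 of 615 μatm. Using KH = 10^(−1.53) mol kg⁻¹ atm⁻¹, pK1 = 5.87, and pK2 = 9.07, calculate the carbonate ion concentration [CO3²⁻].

[CO2*] = KH · pCO2 = 10^(−1.53) × 615×10^-6 = 1.815×10^-5 mol/kg
α₀ = 1/(1 + K1/[H⁺] + K1K2/[H⁺]²) = 1/(1 + 10^+2.02 + 10^+0.84) = 0.008879
DIC = [CO2*]/α₀ = 1.815×10^-5 / 0.008879 = 2.044 mmol/kg
[CO3²⁻] = α₂·DIC; α₂ = 0.06142, so [CO3²⁻] = 0.06142 × 2.044 = 0.126 mmol/kg

[CO3²⁻] = 0.126 mmol/kg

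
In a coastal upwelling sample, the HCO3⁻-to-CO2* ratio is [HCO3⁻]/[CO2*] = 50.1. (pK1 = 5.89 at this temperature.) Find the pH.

From K1 = [H⁺][HCO3⁻]/[CO2*]:  pH = pK1 + log₁₀([HCO3⁻]/[CO2*])
log₁₀(50.1) = +1.700
pH = 5.89 + (+1.700) = 7.59

pH = 7.59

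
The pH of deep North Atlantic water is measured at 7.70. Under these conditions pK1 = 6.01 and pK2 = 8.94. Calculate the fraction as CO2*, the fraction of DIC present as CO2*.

α₀ = 0.0189

α₀ = 1 / (1 + K1/[H⁺] + K1K2/[H⁺]²) = 1 / (1 + 10^+1.69 + 10^+0.45)
   = 1 / (1 + 48.978 + 2.8184) = 1/52.796 = 0.01894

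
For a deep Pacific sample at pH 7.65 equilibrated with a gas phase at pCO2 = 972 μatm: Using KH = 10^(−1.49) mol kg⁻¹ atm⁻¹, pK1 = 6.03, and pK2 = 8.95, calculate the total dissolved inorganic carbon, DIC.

DIC = 1.41 mmol/kg

[CO2*] = KH · pCO2 = 10^(−1.49) × 972×10^-6 = 3.145×10^-5 mol/kg
α₀ = 1/(1 + K1/[H⁺] + K1K2/[H⁺]²) = 1/(1 + 10^+1.62 + 10^+0.32) = 0.02233
DIC = [CO2*]/α₀ = 3.145×10^-5 / 0.02233 = 1.41 mmol/kg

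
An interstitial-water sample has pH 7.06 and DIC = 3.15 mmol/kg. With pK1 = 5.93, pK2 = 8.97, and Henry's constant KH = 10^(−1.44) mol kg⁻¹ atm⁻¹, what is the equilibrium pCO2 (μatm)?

α₀ = 1 / (1 + K1/[H⁺] + K1K2/[H⁺]²) = 1 / (1 + 10^+1.13 + 10^-0.78)
   = 1 / (1 + 13.490 + 0.16596) = 1/14.656 = 0.06823
[CO2*] = α₀ × DIC = 0.06823 × 3.15 = 0.2149 mmol/kg
pCO2 = [CO2*]/KH = 2.149×10^-4 / 3.631×10^-2 = 5920 μatm

pCO2 = 5920 μatm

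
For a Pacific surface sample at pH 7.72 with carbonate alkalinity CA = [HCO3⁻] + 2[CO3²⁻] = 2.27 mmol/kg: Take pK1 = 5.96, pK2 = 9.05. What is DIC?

DIC = 2.21 mmol/kg

CA = [HCO3⁻] + 2[CO3²⁻] = (α₁ + 2α₂)·DIC
At pH 7.72: [H⁺]/K1 = 10^-1.76 = 0.017378, K2/[H⁺] = 10^-1.33 = 0.046774
α₁ = 1/(1 + 0.017378 + 0.046774) = 1/1.0642 = 0.9397; α₂ = α₁·K2/[H⁺] = 0.04395
α₁ + 2α₂ = 1.0276
DIC = CA / (α₁ + 2α₂) = 2.27 / 1.0276 = 2.21 mmol/kg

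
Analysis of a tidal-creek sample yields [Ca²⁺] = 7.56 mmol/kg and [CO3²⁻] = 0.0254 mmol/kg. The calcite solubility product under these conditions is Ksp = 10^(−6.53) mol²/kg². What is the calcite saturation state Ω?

Ksp = 10^(−6.53) = 2.951×10^-7
Ω = [Ca²⁺][CO3²⁻]/Ksp = (7.56×10^-3)(0.0254×10^-3) / 2.951×10^-7 = 0.651

Ω = 0.651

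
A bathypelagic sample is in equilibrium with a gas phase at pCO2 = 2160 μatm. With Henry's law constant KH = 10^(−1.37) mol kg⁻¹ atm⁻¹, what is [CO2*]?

KH = 10^(−1.37) = 4.266×10^-2 mol kg⁻¹ atm⁻¹
[CO2*] = KH · pCO2 = 4.266×10^-2 × 2160×10^-6 atm = 9.21×10^-5 mol/kg

[CO2*] = 92.1 μmol/kg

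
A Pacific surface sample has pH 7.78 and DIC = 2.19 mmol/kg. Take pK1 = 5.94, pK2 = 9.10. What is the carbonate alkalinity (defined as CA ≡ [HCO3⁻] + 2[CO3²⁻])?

CA = [HCO3⁻] + 2[CO3²⁻] = (α₁ + 2α₂)·DIC
At pH 7.78: [H⁺]/K1 = 10^-1.84 = 0.014454, K2/[H⁺] = 10^-1.32 = 0.047863
α₁ = 1/(1 + 0.014454 + 0.047863) = 1/1.0623 = 0.9413; α₂ = α₁·K2/[H⁺] = 0.04506
α₁ + 2α₂ = 1.0314
CA = 1.0314 × 2.19 = 2.26 mmol/kg

CA = 2.26 mmol/kg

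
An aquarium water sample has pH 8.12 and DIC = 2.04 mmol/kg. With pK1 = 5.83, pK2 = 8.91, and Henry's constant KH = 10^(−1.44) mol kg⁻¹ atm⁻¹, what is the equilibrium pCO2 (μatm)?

pCO2 = 247 μatm

α₀ = 1 / (1 + K1/[H⁺] + K1K2/[H⁺]²) = 1 / (1 + 10^+2.29 + 10^+1.50)
   = 1 / (1 + 194.98 + 31.623) = 1/227.61 = 0.004394
[CO2*] = α₀ × DIC = 0.004394 × 2.04 = 0.008963 mmol/kg = 8.963 μmol/kg
pCO2 = [CO2*]/KH = 8.963×10^-6 / 3.631×10^-2 = 247 μatm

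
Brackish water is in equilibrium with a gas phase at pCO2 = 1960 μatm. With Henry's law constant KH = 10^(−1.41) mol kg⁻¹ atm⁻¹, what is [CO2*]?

[CO2*] = 76.3 μmol/kg

KH = 10^(−1.41) = 3.890×10^-2 mol kg⁻¹ atm⁻¹
[CO2*] = KH · pCO2 = 3.890×10^-2 × 1960×10^-6 atm = 7.63×10^-5 mol/kg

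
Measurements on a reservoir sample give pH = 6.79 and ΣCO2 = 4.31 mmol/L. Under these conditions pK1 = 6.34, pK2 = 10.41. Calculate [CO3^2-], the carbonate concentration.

[CO3²⁻] = 0.763 μmol/L

α₂ = 1 / (1 + [H⁺]/K2 + [H⁺]²/(K1K2)) = 1 / (1 + 10^+3.62 + 10^+3.17)
   = 1 / (1 + 4168.7 + 1479.1) = 1/5648.8 = 0.0001770
[CO3²⁻] = α₂ × DIC = 0.0001770 × 4.31 = 0.000763 mmol/L = 0.763 μmol/L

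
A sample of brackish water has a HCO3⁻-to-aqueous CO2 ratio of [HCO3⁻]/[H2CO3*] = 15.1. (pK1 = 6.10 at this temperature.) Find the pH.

From K1 = [H⁺][HCO3⁻]/[H2CO3*]:  pH = pK1 + log₁₀([HCO3⁻]/[H2CO3*])
log₁₀(15.1) = +1.179
pH = 6.10 + (+1.179) = 7.28

pH = 7.28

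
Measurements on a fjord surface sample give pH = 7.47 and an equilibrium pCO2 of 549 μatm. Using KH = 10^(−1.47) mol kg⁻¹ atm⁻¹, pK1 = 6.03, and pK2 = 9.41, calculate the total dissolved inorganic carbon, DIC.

[CO2*] = KH · pCO2 = 10^(−1.47) × 549×10^-6 = 1.860×10^-5 mol/kg
α₀ = 1/(1 + K1/[H⁺] + K1K2/[H⁺]²) = 1/(1 + 10^+1.44 + 10^-0.50) = 0.03465
DIC = [CO2*]/α₀ = 1.860×10^-5 / 0.03465 = 0.537 mmol/kg

DIC = 0.537 mmol/kg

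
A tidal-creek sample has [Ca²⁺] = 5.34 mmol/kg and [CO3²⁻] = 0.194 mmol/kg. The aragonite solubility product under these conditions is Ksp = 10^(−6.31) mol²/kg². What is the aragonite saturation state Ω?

Ksp = 10^(−6.31) = 4.898×10^-7
Ω = [Ca²⁺][CO3²⁻]/Ksp = (5.34×10^-3)(0.194×10^-3) / 4.898×10^-7 = 2.12

Ω = 2.12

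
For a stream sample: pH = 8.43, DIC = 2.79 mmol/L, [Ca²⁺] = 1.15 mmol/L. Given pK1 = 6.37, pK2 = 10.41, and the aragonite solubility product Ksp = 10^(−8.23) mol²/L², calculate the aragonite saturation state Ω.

α₂ = 1 / (1 + [H⁺]/K2 + [H⁺]²/(K1K2)) = 1 / (1 + 10^+1.98 + 10^-0.08)
   = 1 / (1 + 95.499 + 0.83176) = 1/97.331 = 0.01027
[CO3²⁻] = α₂ × DIC = 0.01027 × 2.79 = 0.02867 mmol/L
Ksp = 10^(−8.23) = 5.888×10^-9
Ω = [Ca²⁺][CO3²⁻]/Ksp = (1.15×10^-3)(2.867×10^-5) / 5.888×10^-9 = 5.60

Ω = 5.60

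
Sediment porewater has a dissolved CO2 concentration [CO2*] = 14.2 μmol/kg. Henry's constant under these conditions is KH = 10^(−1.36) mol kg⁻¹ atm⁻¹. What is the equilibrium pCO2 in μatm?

KH = 10^(−1.36) = 4.365×10^-2 mol kg⁻¹ atm⁻¹
pCO2 = [CO2*]/KH = 14.2×10^-6 / 4.365×10^-2 = 3.25×10^-4 atm = 325 μatm

pCO2 = 325 μatm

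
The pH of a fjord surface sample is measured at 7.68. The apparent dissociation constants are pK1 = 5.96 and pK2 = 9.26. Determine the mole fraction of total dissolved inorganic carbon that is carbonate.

α₂ = 1 / (1 + [H⁺]/K2 + [H⁺]²/(K1K2)) = 1 / (1 + 10^+1.58 + 10^-0.14)
   = 1 / (1 + 38.019 + 0.72444) = 1/39.743 = 0.02516

α₂ = 0.0252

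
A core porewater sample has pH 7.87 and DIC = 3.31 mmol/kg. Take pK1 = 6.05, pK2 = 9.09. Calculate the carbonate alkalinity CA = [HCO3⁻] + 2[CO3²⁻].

CA = [HCO3⁻] + 2[CO3²⁻] = (α₁ + 2α₂)·DIC
At pH 7.87: [H⁺]/K1 = 10^-1.82 = 0.015136, K2/[H⁺] = 10^-1.22 = 0.060256
α₁ = 1/(1 + 0.015136 + 0.060256) = 1/1.0754 = 0.9299; α₂ = α₁·K2/[H⁺] = 0.05603
α₁ + 2α₂ = 1.0420
CA = 1.0420 × 3.31 = 3.45 mmol/kg

CA = 3.45 mmol/kg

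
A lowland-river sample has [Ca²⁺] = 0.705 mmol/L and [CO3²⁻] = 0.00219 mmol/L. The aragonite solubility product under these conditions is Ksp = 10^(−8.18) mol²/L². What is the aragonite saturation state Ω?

Ksp = 10^(−8.18) = 6.607×10^-9
Ω = [Ca²⁺][CO3²⁻]/Ksp = (0.705×10^-3)(0.00219×10^-3) / 6.607×10^-9 = 0.234

Ω = 0.234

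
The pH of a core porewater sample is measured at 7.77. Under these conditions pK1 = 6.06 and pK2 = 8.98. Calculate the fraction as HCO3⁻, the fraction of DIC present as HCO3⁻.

α₁ = 1 / (1 + [H⁺]/K1 + K2/[H⁺]) = 1 / (1 + 10^-1.71 + 10^-1.21)
   = 1 / (1 + 0.019498 + 0.061660) = 1/1.0812 = 0.9249

α₁ = 0.925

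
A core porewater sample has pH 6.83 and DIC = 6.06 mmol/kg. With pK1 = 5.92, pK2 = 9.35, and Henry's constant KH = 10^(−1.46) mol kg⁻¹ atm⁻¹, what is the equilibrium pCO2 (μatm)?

α₀ = 1 / (1 + K1/[H⁺] + K1K2/[H⁺]²) = 1 / (1 + 10^+0.91 + 10^-1.61)
   = 1 / (1 + 8.1283 + 0.024547) = 1/9.1529 = 0.1093
[CO2*] = α₀ × DIC = 0.1093 × 6.06 = 0.6621 mmol/kg
pCO2 = [CO2*]/KH = 6.621×10^-4 / 3.467×10^-2 = 1.91×10^4 μatm

pCO2 = 1.91×10^4 μatm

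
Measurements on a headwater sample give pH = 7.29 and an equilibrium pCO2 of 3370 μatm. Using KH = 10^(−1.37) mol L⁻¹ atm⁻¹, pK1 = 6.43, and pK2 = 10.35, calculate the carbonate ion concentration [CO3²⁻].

[CO2*] = KH · pCO2 = 10^(−1.37) × 3370×10^-6 = 1.438×10^-4 mol/L
α₀ = 1/(1 + K1/[H⁺] + K1K2/[H⁺]²) = 1/(1 + 10^+0.86 + 10^-2.20) = 0.1212
DIC = [CO2*]/α₀ = 1.438×10^-4 / 0.1212 = 1.186 mmol/L
[CO3²⁻] = α₂·DIC; α₂ = 0.0007647, so [CO3²⁻] = 0.0007647 × 1.186 = 0.000907 mmol/L = 0.907 μmol/L

[CO3²⁻] = 0.907 μmol/L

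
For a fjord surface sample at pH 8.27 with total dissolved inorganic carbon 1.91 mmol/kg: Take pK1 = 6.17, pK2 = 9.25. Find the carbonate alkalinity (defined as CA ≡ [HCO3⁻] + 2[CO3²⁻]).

CA = [HCO3⁻] + 2[CO3²⁻] = (α₁ + 2α₂)·DIC
At pH 8.27: [H⁺]/K1 = 10^-2.10 = 0.0079433, K2/[H⁺] = 10^-0.98 = 0.10471
α₁ = 1/(1 + 0.0079433 + 0.10471) = 1/1.1127 = 0.8988; α₂ = α₁·K2/[H⁺] = 0.09411
α₁ + 2α₂ = 1.0870
CA = 1.0870 × 1.91 = 2.08 mmol/kg

CA = 2.08 mmol/kg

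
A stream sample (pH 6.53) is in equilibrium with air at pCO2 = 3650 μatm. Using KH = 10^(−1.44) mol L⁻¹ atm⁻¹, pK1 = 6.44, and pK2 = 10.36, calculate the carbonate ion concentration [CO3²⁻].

[CO3²⁻] = 0.0241 μmol/L

[CO2*] = KH · pCO2 = 10^(−1.44) × 3650×10^-6 = 1.325×10^-4 mol/L
α₀ = 1/(1 + K1/[H⁺] + K1K2/[H⁺]²) = 1/(1 + 10^+0.09 + 10^-3.74) = 0.4483
DIC = [CO2*]/α₀ = 1.325×10^-4 / 0.4483 = 0.2956 mmol/L
[CO3²⁻] = α₂·DIC; α₂ = 8.158×10^-5, so [CO3²⁻] = 8.158×10^-5 × 0.2956 = 2.41×10^-5 mmol/L = 0.0241 μmol/L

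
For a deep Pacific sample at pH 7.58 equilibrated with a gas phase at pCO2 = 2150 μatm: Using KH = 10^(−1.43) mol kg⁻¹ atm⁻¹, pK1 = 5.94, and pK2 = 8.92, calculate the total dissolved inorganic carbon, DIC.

DIC = 3.73 mmol/kg

[CO2*] = KH · pCO2 = 10^(−1.43) × 2150×10^-6 = 7.988×10^-5 mol/kg
α₀ = 1/(1 + K1/[H⁺] + K1K2/[H⁺]²) = 1/(1 + 10^+1.64 + 10^+0.30) = 0.02144
DIC = [CO2*]/α₀ = 7.988×10^-5 / 0.02144 = 3.73 mmol/kg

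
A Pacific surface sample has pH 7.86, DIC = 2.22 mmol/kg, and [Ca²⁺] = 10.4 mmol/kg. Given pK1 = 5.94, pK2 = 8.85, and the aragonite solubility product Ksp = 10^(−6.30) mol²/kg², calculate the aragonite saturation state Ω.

α₂ = 1 / (1 + [H⁺]/K2 + [H⁺]²/(K1K2)) = 1 / (1 + 10^+0.99 + 10^-0.93)
   = 1 / (1 + 9.7724 + 0.11749) = 1/10.890 = 0.09183
[CO3²⁻] = α₂ × DIC = 0.09183 × 2.22 = 0.2039 mmol/kg
Ksp = 10^(−6.30) = 5.012×10^-7
Ω = [Ca²⁺][CO3²⁻]/Ksp = (10.4×10^-3)(2.039×10^-4) / 5.012×10^-7 = 4.23

Ω = 4.23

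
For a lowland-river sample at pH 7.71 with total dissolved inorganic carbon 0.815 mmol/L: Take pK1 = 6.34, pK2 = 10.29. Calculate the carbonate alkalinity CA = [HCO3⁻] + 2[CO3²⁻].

CA = [HCO3⁻] + 2[CO3²⁻] = (α₁ + 2α₂)·DIC
At pH 7.71: [H⁺]/K1 = 10^-1.37 = 0.042658, K2/[H⁺] = 10^-2.58 = 0.0026303
α₁ = 1/(1 + 0.042658 + 0.0026303) = 1/1.0453 = 0.9567; α₂ = α₁·K2/[H⁺] = 0.002516
α₁ + 2α₂ = 0.9617
CA = 0.9617 × 0.815 = 0.784 mmol/L

CA = 0.784 mmol/L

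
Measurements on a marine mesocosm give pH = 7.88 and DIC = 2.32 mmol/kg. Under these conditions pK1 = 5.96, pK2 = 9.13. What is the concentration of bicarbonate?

[HCO3⁻] = 2.17 mmol/kg

α₁ = 1 / (1 + [H⁺]/K1 + K2/[H⁺]) = 1 / (1 + 10^-1.92 + 10^-1.25)
   = 1 / (1 + 0.012023 + 0.056234) = 1/1.0683 = 0.9361
[HCO3⁻] = α₁ × DIC = 0.9361 × 2.32 = 2.17 mmol/kg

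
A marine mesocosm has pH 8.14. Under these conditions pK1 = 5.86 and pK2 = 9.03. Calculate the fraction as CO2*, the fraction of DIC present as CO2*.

α₀ = 0.00463

α₀ = 1 / (1 + K1/[H⁺] + K1K2/[H⁺]²) = 1 / (1 + 10^+2.28 + 10^+1.39)
   = 1 / (1 + 190.55 + 24.547) = 1/216.09 = 0.004628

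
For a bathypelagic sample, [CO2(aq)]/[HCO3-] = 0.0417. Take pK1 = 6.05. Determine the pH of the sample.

pH = 7.43

From K1 = [H⁺][HCO3-]/[CO2(aq)]:  pH = pK1 − log₁₀([CO2(aq)]/[HCO3-])
log₁₀(0.0417) = -1.380
pH = 6.05 − (-1.380) = 7.43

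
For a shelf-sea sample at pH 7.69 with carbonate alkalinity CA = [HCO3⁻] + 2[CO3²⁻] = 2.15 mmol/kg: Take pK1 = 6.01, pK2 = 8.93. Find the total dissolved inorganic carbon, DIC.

CA = [HCO3⁻] + 2[CO3²⁻] = (α₁ + 2α₂)·DIC
At pH 7.69: [H⁺]/K1 = 10^-1.68 = 0.020893, K2/[H⁺] = 10^-1.24 = 0.057544
α₁ = 1/(1 + 0.020893 + 0.057544) = 1/1.0784 = 0.9273; α₂ = α₁·K2/[H⁺] = 0.05336
α₁ + 2α₂ = 1.0340
DIC = CA / (α₁ + 2α₂) = 2.15 / 1.0340 = 2.08 mmol/kg

DIC = 2.08 mmol/kg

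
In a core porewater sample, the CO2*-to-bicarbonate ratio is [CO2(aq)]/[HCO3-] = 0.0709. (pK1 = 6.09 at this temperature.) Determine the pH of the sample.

pH = 7.24

From K1 = [H⁺][HCO3-]/[CO2(aq)]:  pH = pK1 − log₁₀([CO2(aq)]/[HCO3-])
log₁₀(0.0709) = -1.149
pH = 6.09 − (-1.149) = 7.24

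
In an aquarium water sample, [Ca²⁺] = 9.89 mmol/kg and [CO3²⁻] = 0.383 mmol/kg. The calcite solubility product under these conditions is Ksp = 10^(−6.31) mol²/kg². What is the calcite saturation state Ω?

Ω = 7.73

Ksp = 10^(−6.31) = 4.898×10^-7
Ω = [Ca²⁺][CO3²⁻]/Ksp = (9.89×10^-3)(0.383×10^-3) / 4.898×10^-7 = 7.73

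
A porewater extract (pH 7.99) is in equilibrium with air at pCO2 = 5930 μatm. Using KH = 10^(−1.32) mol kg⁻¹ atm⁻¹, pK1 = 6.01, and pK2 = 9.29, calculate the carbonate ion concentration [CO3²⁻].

[CO2*] = KH · pCO2 = 10^(−1.32) × 5930×10^-6 = 2.838×10^-4 mol/kg
α₀ = 1/(1 + K1/[H⁺] + K1K2/[H⁺]²) = 1/(1 + 10^+1.98 + 10^+0.68) = 0.009873
DIC = [CO2*]/α₀ = 2.838×10^-4 / 0.009873 = 28.75 mmol/kg
[CO3²⁻] = α₂·DIC; α₂ = 0.04726, so [CO3²⁻] = 0.04726 × 28.75 = 1.36 mmol/kg

[CO3²⁻] = 1.36 mmol/kg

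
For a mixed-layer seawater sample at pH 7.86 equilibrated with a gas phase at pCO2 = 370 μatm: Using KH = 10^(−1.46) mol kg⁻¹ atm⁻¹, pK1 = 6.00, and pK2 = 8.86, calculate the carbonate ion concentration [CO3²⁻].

[CO3²⁻] = 0.0929 mmol/kg

[CO2*] = KH · pCO2 = 10^(−1.46) × 370×10^-6 = 1.283×10^-5 mol/kg
α₀ = 1/(1 + K1/[H⁺] + K1K2/[H⁺]²) = 1/(1 + 10^+1.86 + 10^+0.86) = 0.01239
DIC = [CO2*]/α₀ = 1.283×10^-5 / 0.01239 = 1.035 mmol/kg
[CO3²⁻] = α₂·DIC; α₂ = 0.08978, so [CO3²⁻] = 0.08978 × 1.035 = 0.0929 mmol/kg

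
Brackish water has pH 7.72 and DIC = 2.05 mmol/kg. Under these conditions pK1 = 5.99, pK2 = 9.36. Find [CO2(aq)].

α₀ = 1 / (1 + K1/[H⁺] + K1K2/[H⁺]²) = 1 / (1 + 10^+1.73 + 10^+0.09)
   = 1 / (1 + 53.703 + 1.2303) = 1/55.933 = 0.01788
[CO2*] = α₀ × DIC = 0.01788 × 2.05 = 0.0367 mmol/kg

[CO2*] = 0.0367 mmol/kg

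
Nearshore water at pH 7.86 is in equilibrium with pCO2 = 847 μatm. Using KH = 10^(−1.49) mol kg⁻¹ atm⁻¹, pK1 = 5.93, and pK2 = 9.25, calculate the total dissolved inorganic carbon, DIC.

DIC = 2.46 mmol/kg

[CO2*] = KH · pCO2 = 10^(−1.49) × 847×10^-6 = 2.741×10^-5 mol/kg
α₀ = 1/(1 + K1/[H⁺] + K1K2/[H⁺]²) = 1/(1 + 10^+1.93 + 10^+0.54) = 0.01116
DIC = [CO2*]/α₀ = 2.741×10^-5 / 0.01116 = 2.46 mmol/kg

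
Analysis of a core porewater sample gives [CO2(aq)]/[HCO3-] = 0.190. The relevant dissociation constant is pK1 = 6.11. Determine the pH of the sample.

pH = 6.83

From K1 = [H⁺][HCO3-]/[CO2(aq)]:  pH = pK1 − log₁₀([CO2(aq)]/[HCO3-])
log₁₀(0.190) = -0.721
pH = 6.11 − (-0.721) = 6.83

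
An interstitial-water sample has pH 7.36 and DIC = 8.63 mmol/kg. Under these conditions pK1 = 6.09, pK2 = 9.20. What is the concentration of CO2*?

α₀ = 1 / (1 + K1/[H⁺] + K1K2/[H⁺]²) = 1 / (1 + 10^+1.27 + 10^-0.57)
   = 1 / (1 + 18.621 + 0.26915) = 1/19.890 = 0.05028
[CO2*] = α₀ × DIC = 0.05028 × 8.63 = 0.434 mmol/kg

[CO2*] = 0.434 mmol/kg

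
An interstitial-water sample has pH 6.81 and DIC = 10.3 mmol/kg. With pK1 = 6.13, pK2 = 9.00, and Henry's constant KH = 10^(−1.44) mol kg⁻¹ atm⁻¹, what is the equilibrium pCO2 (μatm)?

pCO2 = 4.88×10^4 μatm

α₀ = 1 / (1 + K1/[H⁺] + K1K2/[H⁺]²) = 1 / (1 + 10^+0.68 + 10^-1.51)
   = 1 / (1 + 4.7863 + 0.030903) = 1/5.8172 = 0.1719
[CO2*] = α₀ × DIC = 0.1719 × 10.3 = 1.771 mmol/kg
pCO2 = [CO2*]/KH = 1.771×10^-3 / 3.631×10^-2 = 4.88×10^4 μatm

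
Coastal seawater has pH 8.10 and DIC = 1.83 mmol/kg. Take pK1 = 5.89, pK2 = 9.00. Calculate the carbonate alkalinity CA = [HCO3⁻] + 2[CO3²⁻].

CA = [HCO3⁻] + 2[CO3²⁻] = (α₁ + 2α₂)·DIC
At pH 8.10: [H⁺]/K1 = 10^-2.21 = 0.0061660, K2/[H⁺] = 10^-0.90 = 0.12589
α₁ = 1/(1 + 0.0061660 + 0.12589) = 1/1.1321 = 0.8833; α₂ = α₁·K2/[H⁺] = 0.1112
α₁ + 2α₂ = 1.1058
CA = 1.1058 × 1.83 = 2.02 mmol/kg

CA = 2.02 mmol/kg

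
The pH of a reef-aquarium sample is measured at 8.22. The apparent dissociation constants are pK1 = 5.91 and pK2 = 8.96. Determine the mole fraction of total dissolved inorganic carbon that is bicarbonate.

α₁ = 0.843

α₁ = 1 / (1 + [H⁺]/K1 + K2/[H⁺]) = 1 / (1 + 10^-2.31 + 10^-0.74)
   = 1 / (1 + 0.0048978 + 0.18197) = 1/1.1869 = 0.8426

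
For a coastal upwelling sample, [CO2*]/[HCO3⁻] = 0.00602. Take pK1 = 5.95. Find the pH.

pH = 8.17

From K1 = [H⁺][HCO3⁻]/[CO2*]:  pH = pK1 − log₁₀([CO2*]/[HCO3⁻])
log₁₀(0.00602) = -2.220
pH = 5.95 − (-2.220) = 8.17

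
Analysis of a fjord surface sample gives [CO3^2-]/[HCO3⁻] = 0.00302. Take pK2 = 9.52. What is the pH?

From K2 = [H⁺][CO3^2-]/[HCO3⁻]:  pH = pK2 + log₁₀([CO3^2-]/[HCO3⁻])
log₁₀(0.00302) = -2.520
pH = 9.52 + (-2.520) = 7.00

pH = 7.00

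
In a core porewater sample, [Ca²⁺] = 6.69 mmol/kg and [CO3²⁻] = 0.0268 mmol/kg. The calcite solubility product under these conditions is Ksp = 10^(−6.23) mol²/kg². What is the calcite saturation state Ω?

Ω = 0.304

Ksp = 10^(−6.23) = 5.888×10^-7
Ω = [Ca²⁺][CO3²⁻]/Ksp = (6.69×10^-3)(0.0268×10^-3) / 5.888×10^-7 = 0.304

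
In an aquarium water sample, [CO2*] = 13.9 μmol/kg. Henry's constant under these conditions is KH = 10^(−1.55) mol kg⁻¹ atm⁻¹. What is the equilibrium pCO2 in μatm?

KH = 10^(−1.55) = 2.818×10^-2 mol kg⁻¹ atm⁻¹
pCO2 = [CO2*]/KH = 13.9×10^-6 / 2.818×10^-2 = 4.93×10^-4 atm = 493 μatm

pCO2 = 493 μatm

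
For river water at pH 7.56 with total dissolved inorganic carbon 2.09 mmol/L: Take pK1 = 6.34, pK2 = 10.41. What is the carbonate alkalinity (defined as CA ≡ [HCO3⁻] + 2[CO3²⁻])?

CA = 1.97 mmol/L

CA = [HCO3⁻] + 2[CO3²⁻] = (α₁ + 2α₂)·DIC
At pH 7.56: [H⁺]/K1 = 10^-1.22 = 0.060256, K2/[H⁺] = 10^-2.85 = 0.0014125
α₁ = 1/(1 + 0.060256 + 0.0014125) = 1/1.0617 = 0.9419; α₂ = α₁·K2/[H⁺] = 0.001330
α₁ + 2α₂ = 0.9446
CA = 0.9446 × 2.09 = 1.97 mmol/L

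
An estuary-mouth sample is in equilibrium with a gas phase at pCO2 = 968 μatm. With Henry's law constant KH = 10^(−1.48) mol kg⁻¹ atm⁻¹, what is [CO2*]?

KH = 10^(−1.48) = 3.311×10^-2 mol kg⁻¹ atm⁻¹
[CO2*] = KH · pCO2 = 3.311×10^-2 × 968×10^-6 atm = 3.21×10^-5 mol/kg

[CO2*] = 32.1 μmol/kg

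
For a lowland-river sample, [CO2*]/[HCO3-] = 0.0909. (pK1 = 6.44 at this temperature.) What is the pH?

pH = 7.48

From K1 = [H⁺][HCO3-]/[CO2*]:  pH = pK1 − log₁₀([CO2*]/[HCO3-])
log₁₀(0.0909) = -1.041
pH = 6.44 − (-1.041) = 7.48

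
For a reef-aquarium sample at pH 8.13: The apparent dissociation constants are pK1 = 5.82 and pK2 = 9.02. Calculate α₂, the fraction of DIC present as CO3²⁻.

α₂ = 0.114

α₂ = 1 / (1 + [H⁺]/K2 + [H⁺]²/(K1K2)) = 1 / (1 + 10^+0.89 + 10^-1.42)
   = 1 / (1 + 7.7625 + 0.038019) = 1/8.8005 = 0.1136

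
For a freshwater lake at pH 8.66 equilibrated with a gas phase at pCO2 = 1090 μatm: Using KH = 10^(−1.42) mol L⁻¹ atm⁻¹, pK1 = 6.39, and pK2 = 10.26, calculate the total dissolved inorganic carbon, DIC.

[CO2*] = KH · pCO2 = 10^(−1.42) × 1090×10^-6 = 4.144×10^-5 mol/L
α₀ = 1/(1 + K1/[H⁺] + K1K2/[H⁺]²) = 1/(1 + 10^+2.27 + 10^+0.67) = 0.005211
DIC = [CO2*]/α₀ = 4.144×10^-5 / 0.005211 = 7.95 mmol/L

DIC = 7.95 mmol/L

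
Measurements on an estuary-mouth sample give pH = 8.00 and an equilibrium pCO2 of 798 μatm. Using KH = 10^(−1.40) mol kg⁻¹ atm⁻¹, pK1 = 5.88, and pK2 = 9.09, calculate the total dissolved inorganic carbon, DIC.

[CO2*] = KH · pCO2 = 10^(−1.40) × 798×10^-6 = 3.177×10^-5 mol/kg
α₀ = 1/(1 + K1/[H⁺] + K1K2/[H⁺]²) = 1/(1 + 10^+2.12 + 10^+1.03) = 0.006967
DIC = [CO2*]/α₀ = 3.177×10^-5 / 0.006967 = 4.56 mmol/kg

DIC = 4.56 mmol/kg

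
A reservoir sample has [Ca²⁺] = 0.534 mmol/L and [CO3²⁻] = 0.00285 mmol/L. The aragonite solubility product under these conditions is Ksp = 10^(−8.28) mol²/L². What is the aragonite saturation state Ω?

Ω = 0.290

Ksp = 10^(−8.28) = 5.248×10^-9
Ω = [Ca²⁺][CO3²⁻]/Ksp = (0.534×10^-3)(0.00285×10^-3) / 5.248×10^-9 = 0.290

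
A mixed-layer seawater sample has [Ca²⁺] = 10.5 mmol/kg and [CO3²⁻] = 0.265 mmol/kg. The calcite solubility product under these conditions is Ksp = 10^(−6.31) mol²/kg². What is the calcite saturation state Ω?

Ksp = 10^(−6.31) = 4.898×10^-7
Ω = [Ca²⁺][CO3²⁻]/Ksp = (10.5×10^-3)(0.265×10^-3) / 4.898×10^-7 = 5.68

Ω = 5.68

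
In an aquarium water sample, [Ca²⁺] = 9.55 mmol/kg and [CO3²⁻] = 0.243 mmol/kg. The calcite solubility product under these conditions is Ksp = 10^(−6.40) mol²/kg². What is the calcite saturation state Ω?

Ksp = 10^(−6.40) = 3.981×10^-7
Ω = [Ca²⁺][CO3²⁻]/Ksp = (9.55×10^-3)(0.243×10^-3) / 3.981×10^-7 = 5.83

Ω = 5.83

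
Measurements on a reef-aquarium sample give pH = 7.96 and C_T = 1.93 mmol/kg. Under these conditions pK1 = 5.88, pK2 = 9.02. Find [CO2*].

[CO2*] = 14.7 μmol/kg

α₀ = 1 / (1 + K1/[H⁺] + K1K2/[H⁺]²) = 1 / (1 + 10^+2.08 + 10^+1.02)
   = 1 / (1 + 120.23 + 10.471) = 1/131.70 = 0.007593
[CO2*] = α₀ × DIC = 0.007593 × 1.93 = 0.0147 mmol/kg = 14.7 μmol/kg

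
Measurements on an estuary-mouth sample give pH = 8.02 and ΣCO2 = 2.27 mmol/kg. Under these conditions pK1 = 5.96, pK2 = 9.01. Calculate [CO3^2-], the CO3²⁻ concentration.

[CO3²⁻] = 0.209 mmol/kg

α₂ = 1 / (1 + [H⁺]/K2 + [H⁺]²/(K1K2)) = 1 / (1 + 10^+0.99 + 10^-1.07)
   = 1 / (1 + 9.7724 + 0.085114) = 1/10.857 = 0.09210
[CO3²⁻] = α₂ × DIC = 0.09210 × 2.27 = 0.209 mmol/kg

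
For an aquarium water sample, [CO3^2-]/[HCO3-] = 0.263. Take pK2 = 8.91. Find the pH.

From K2 = [H⁺][CO3^2-]/[HCO3-]:  pH = pK2 + log₁₀([CO3^2-]/[HCO3-])
log₁₀(0.263) = -0.580
pH = 8.91 + (-0.580) = 8.33

pH = 8.33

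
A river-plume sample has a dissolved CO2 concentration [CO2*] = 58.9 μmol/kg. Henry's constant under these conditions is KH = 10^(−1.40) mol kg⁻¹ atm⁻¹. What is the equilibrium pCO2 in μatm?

pCO2 = 1480 μatm

KH = 10^(−1.40) = 3.981×10^-2 mol kg⁻¹ atm⁻¹
pCO2 = [CO2*]/KH = 58.9×10^-6 / 3.981×10^-2 = 1.48×10^-3 atm = 1480 μatm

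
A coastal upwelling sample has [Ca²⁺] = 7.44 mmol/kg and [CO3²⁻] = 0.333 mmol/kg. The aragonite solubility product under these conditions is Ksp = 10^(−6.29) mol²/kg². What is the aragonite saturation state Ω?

Ksp = 10^(−6.29) = 5.129×10^-7
Ω = [Ca²⁺][CO3²⁻]/Ksp = (7.44×10^-3)(0.333×10^-3) / 5.129×10^-7 = 4.83

Ω = 4.83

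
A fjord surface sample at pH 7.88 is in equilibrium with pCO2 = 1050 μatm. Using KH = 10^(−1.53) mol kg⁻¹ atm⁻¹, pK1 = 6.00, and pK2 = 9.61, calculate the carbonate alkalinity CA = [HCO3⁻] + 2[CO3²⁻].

[CO2*] = KH · pCO2 = 10^(−1.53) × 1050×10^-6 = 3.099×10^-5 mol/kg
α₀ = 1/(1 + K1/[H⁺] + K1K2/[H⁺]²) = 1/(1 + 10^+1.88 + 10^+0.15) = 0.01278
DIC = [CO2*]/α₀ = 3.099×10^-5 / 0.01278 = 2.425 mmol/kg
CA = (α₁ + 2α₂)·DIC = (0.9692 + 2×0.01805) × 2.425 = 2.44 mmol/kg

CA = 2.44 mmol/kg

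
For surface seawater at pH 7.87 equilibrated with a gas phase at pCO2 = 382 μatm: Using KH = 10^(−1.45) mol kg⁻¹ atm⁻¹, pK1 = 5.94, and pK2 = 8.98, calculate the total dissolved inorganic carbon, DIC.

[CO2*] = KH · pCO2 = 10^(−1.45) × 382×10^-6 = 1.355×10^-5 mol/kg
α₀ = 1/(1 + K1/[H⁺] + K1K2/[H⁺]²) = 1/(1 + 10^+1.93 + 10^+0.82) = 0.01079
DIC = [CO2*]/α₀ = 1.355×10^-5 / 0.01079 = 1.26 mmol/kg

DIC = 1.26 mmol/kg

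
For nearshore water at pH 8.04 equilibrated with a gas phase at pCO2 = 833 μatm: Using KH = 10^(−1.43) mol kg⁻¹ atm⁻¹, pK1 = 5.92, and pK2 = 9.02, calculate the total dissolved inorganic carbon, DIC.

DIC = 4.54 mmol/kg

[CO2*] = KH · pCO2 = 10^(−1.43) × 833×10^-6 = 3.095×10^-5 mol/kg
α₀ = 1/(1 + K1/[H⁺] + K1K2/[H⁺]²) = 1/(1 + 10^+2.12 + 10^+1.14) = 0.006820
DIC = [CO2*]/α₀ = 3.095×10^-5 / 0.006820 = 4.54 mmol/kg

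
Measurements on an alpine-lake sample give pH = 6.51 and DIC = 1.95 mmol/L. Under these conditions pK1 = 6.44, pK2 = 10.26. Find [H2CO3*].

α₀ = 1 / (1 + K1/[H⁺] + K1K2/[H⁺]²) = 1 / (1 + 10^+0.07 + 10^-3.68)
   = 1 / (1 + 1.1749 + 0.00020893) = 1/2.1751 = 0.4597
[CO2*] = α₀ × DIC = 0.4597 × 1.95 = 0.897 mmol/L

[CO2*] = 0.897 mmol/L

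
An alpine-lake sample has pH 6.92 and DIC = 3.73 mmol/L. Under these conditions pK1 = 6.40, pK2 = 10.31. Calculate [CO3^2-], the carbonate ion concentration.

[CO3²⁻] = 1.17 μmol/L

α₂ = 1 / (1 + [H⁺]/K2 + [H⁺]²/(K1K2)) = 1 / (1 + 10^+3.39 + 10^+2.87)
   = 1 / (1 + 2454.7 + 741.31) = 1/3197.0 = 0.0003128
[CO3²⁻] = α₂ × DIC = 0.0003128 × 3.73 = 0.00117 mmol/L = 1.17 μmol/L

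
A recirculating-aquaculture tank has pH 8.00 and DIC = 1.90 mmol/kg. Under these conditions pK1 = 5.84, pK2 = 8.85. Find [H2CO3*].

α₀ = 1 / (1 + K1/[H⁺] + K1K2/[H⁺]²) = 1 / (1 + 10^+2.16 + 10^+1.31)
   = 1 / (1 + 144.54 + 20.417) = 1/165.96 = 0.006025
[CO2*] = α₀ × DIC = 0.006025 × 1.90 = 0.0114 mmol/kg = 11.4 μmol/kg

[CO2*] = 11.4 μmol/kg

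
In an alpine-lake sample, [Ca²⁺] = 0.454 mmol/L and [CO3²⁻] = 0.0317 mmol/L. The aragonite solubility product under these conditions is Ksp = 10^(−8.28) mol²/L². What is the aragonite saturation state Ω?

Ksp = 10^(−8.28) = 5.248×10^-9
Ω = [Ca²⁺][CO3²⁻]/Ksp = (0.454×10^-3)(0.0317×10^-3) / 5.248×10^-9 = 2.74

Ω = 2.74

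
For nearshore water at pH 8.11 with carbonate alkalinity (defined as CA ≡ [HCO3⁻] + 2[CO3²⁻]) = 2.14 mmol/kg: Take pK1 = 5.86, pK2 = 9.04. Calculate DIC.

DIC = 1.95 mmol/kg

CA = [HCO3⁻] + 2[CO3²⁻] = (α₁ + 2α₂)·DIC
At pH 8.11: [H⁺]/K1 = 10^-2.25 = 0.0056234, K2/[H⁺] = 10^-0.93 = 0.11749
α₁ = 1/(1 + 0.0056234 + 0.11749) = 1/1.1231 = 0.8904; α₂ = α₁·K2/[H⁺] = 0.1046
α₁ + 2α₂ = 1.0996
DIC = CA / (α₁ + 2α₂) = 2.14 / 1.0996 = 1.95 mmol/kg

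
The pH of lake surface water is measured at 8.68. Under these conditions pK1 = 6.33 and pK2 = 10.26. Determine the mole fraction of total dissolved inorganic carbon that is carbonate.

α₂ = 0.0255

α₂ = 1 / (1 + [H⁺]/K2 + [H⁺]²/(K1K2)) = 1 / (1 + 10^+1.58 + 10^-0.77)
   = 1 / (1 + 38.019 + 0.16982) = 1/39.189 = 0.02552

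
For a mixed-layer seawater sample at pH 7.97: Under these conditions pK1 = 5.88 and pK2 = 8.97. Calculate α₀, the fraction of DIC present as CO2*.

α₀ = 0.00734

α₀ = 1 / (1 + K1/[H⁺] + K1K2/[H⁺]²) = 1 / (1 + 10^+2.09 + 10^+1.09)
   = 1 / (1 + 123.03 + 12.303) = 1/136.33 = 0.007335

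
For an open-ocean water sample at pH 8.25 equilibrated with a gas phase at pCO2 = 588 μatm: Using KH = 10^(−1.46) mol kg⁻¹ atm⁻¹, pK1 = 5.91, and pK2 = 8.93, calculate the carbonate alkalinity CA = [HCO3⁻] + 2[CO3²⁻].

[CO2*] = KH · pCO2 = 10^(−1.46) × 588×10^-6 = 2.039×10^-5 mol/kg
α₀ = 1/(1 + K1/[H⁺] + K1K2/[H⁺]²) = 1/(1 + 10^+2.34 + 10^+1.66) = 0.003767
DIC = [CO2*]/α₀ = 2.039×10^-5 / 0.003767 = 5.413 mmol/kg
CA = (α₁ + 2α₂)·DIC = (0.8241 + 2×0.1722) × 5.413 = 6.32 mmol/kg

CA = 6.32 mmol/kg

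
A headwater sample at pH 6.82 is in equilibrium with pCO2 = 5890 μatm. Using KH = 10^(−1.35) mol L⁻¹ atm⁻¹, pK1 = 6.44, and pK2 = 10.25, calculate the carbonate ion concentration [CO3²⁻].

[CO3²⁻] = 0.234 μmol/L

[CO2*] = KH · pCO2 = 10^(−1.35) × 5890×10^-6 = 2.631×10^-4 mol/L
α₀ = 1/(1 + K1/[H⁺] + K1K2/[H⁺]²) = 1/(1 + 10^+0.38 + 10^-3.05) = 0.2941
DIC = [CO2*]/α₀ = 2.631×10^-4 / 0.2941 = 0.8945 mmol/L
[CO3²⁻] = α₂·DIC; α₂ = 0.0002622, so [CO3²⁻] = 0.0002622 × 0.8945 = 0.000234 mmol/L = 0.234 μmol/L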